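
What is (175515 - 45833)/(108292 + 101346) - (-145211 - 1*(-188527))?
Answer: -4540274963/104819 ≈ -43315.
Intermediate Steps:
(175515 - 45833)/(108292 + 101346) - (-145211 - 1*(-188527)) = 129682/209638 - (-145211 + 188527) = 129682*(1/209638) - 1*43316 = 64841/104819 - 43316 = -4540274963/104819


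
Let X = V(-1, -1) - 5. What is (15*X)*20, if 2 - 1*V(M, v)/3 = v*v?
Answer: -600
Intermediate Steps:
V(M, v) = 6 - 3*v**2 (V(M, v) = 6 - 3*v*v = 6 - 3*v**2)
X = -2 (X = (6 - 3*(-1)**2) - 5 = (6 - 3*1) - 5 = (6 - 3) - 5 = 3 - 5 = -2)
(15*X)*20 = (15*(-2))*20 = -30*20 = -600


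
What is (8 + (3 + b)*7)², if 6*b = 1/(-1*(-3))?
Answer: 279841/324 ≈ 863.71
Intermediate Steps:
b = 1/18 (b = 1/(6*((-1*(-3)))) = (⅙)/3 = (⅙)*(⅓) = 1/18 ≈ 0.055556)
(8 + (3 + b)*7)² = (8 + (3 + 1/18)*7)² = (8 + (55/18)*7)² = (8 + 385/18)² = (529/18)² = 279841/324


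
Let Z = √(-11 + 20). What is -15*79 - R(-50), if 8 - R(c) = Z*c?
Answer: -1343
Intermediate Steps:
Z = 3 (Z = √9 = 3)
R(c) = 8 - 3*c
-15*79 - R(-50) = -15*79 - (8 - 3*(-50)) = -1185 - (8 + 150) = -1185 - 1*158 = -1185 - 158 = -1343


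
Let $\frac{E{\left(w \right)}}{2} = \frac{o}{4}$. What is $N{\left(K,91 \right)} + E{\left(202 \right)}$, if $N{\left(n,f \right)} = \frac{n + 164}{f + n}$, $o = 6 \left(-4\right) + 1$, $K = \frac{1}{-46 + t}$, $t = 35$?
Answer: $- \frac{9697}{1000} \approx -9.697$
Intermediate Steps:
$K = - \frac{1}{11}$ ($K = \frac{1}{-46 + 35} = \frac{1}{-11} = - \frac{1}{11} \approx -0.090909$)
$o = -23$ ($o = -24 + 1 = -23$)
$E{\left(w \right)} = - \frac{23}{2}$ ($E{\left(w \right)} = 2 \left(- \frac{23}{4}\right) = - \frac{23}{2}$)
$N{\left(n,f \right)} = \frac{164 + n}{f + n}$
$N{\left(K,91 \right)} + E{\left(202 \right)} = \frac{164 - \frac{1}{11}}{91 - \frac{1}{11}} - \frac{23}{2} = \frac{1}{\frac{1000}{11}} \cdot \frac{1803}{11} - \frac{23}{2} = \frac{11}{1000} \cdot \frac{1803}{11} - \frac{23}{2} = \frac{1803}{1000} - \frac{23}{2} = - \frac{9697}{1000}$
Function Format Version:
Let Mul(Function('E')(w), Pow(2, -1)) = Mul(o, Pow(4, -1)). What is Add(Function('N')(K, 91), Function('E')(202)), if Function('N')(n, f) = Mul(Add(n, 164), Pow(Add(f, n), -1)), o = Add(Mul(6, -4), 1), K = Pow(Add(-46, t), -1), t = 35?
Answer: Rational(-9697, 1000) ≈ -9.6970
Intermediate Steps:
K = Rational(-1, 11) (K = Pow(Add(-46, 35), -1) = Pow(-11, -1) = Rational(-1, 11) ≈ -0.090909)
o = -23 (o = Add(-24, 1) = -23)
Function('E')(w) = Rational(-23, 2) (Function('E')(w) = Mul(2, Mul(-23, Pow(4, -1))) = Mul(2, Mul(-23, Rational(1, 4))) = Mul(2, Rational(-23, 4)) = Rational(-23, 2))
Function('N')(n, f) = Mul(Pow(Add(f, n), -1), Add(164, n)) (Function('N')(n, f) = Mul(Add(164, n), Pow(Add(f, n), -1)) = Mul(Pow(Add(f, n), -1), Add(164, n)))
Add(Function('N')(K, 91), Function('E')(202)) = Add(Mul(Pow(Add(91, Rational(-1, 11)), -1), Add(164, Rational(-1, 11))), Rational(-23, 2)) = Add(Mul(Pow(Rational(1000, 11), -1), Rational(1803, 11)), Rational(-23, 2)) = Add(Mul(Rational(11, 1000), Rational(1803, 11)), Rational(-23, 2)) = Add(Rational(1803, 1000), Rational(-23, 2)) = Rational(-9697, 1000)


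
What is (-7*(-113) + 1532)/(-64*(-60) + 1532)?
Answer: 2323/5372 ≈ 0.43243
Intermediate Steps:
(-7*(-113) + 1532)/(-64*(-60) + 1532) = (791 + 1532)/(3840 + 1532) = 2323/5372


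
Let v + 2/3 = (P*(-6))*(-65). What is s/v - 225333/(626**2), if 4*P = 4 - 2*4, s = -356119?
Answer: 26149961091/28704917 ≈ 910.99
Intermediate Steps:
P = -1 (P = (4 - 2*4)/4 = (4 - 8)/4 = (1/4)*(-4) = -1)
v = -1172/3 (v = -2/3 - 1*(-6)*(-65) = -2/3 + 6*(-65) = -2/3 - 390 = -1172/3 ≈ -390.67)
s/v - 225333/(626**2) = -356119/(-1172/3) - 225333/(626**2) = -356119*(-3/1172) - 225333/391876 = 1068357/1172 - 225333*1/391876 = 1068357/1172 - 225333/391876 = 26149961091/28704917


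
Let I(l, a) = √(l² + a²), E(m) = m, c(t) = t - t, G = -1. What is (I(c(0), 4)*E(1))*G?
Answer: -4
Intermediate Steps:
c(t) = 0
I(l, a) = √(a² + l²)
(I(c(0), 4)*E(1))*G = (√(4² + 0²)*1)*(-1) = (√(16 + 0)*1)*(-1) = (√16*1)*(-1) = (4*1)*(-1) = 4*(-1) = -4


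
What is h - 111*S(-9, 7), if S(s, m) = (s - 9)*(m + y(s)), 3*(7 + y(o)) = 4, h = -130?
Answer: 2534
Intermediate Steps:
y(o) = -17/3 (y(o) = -7 + (⅓)*4 = -7 + 4/3 = -17/3)
S(s, m) = (-9 + s)*(-17/3 + m) (S(s, m) = (s - 9)*(m - 17/3) = (-9 + s)*(-17/3 + m))
h - 111*S(-9, 7) = -130 - 111*(51 - 9*7 - 17/3*(-9) + 7*(-9)) = -130 - 111*(51 - 63 + 51 - 63) = -130 - 111*(-24) = -130 + 2664 = 2534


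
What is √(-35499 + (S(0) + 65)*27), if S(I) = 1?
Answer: I*√33717 ≈ 183.62*I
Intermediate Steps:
√(-35499 + (S(0) + 65)*27) = √(-35499 + (1 + 65)*27) = √(-35499 + 66*27) = √(-35499 + 1782) = √(-33717) = I*√33717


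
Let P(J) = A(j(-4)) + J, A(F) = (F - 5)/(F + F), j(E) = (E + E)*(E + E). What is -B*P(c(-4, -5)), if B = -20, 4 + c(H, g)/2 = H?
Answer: -9945/32 ≈ -310.78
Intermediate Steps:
c(H, g) = -8 + 2*H
j(E) = 4*E**2 (j(E) = (2*E)*(2*E) = 4*E**2)
A(F) = (-5 + F)/(2*F) (A(F) = (-5 + F)/((2*F)) = (-5 + F)*(1/(2*F)) = (-5 + F)/(2*F))
P(J) = 59/128 + J (P(J) = (-5 + 4*(-4)**2)/(2*((4*(-4)**2))) + J = (-5 + 4*16)/(2*((4*16))) + J = (1/2)*(-5 + 64)/64 + J = (1/2)*(1/64)*59 + J = 59/128 + J)
-B*P(c(-4, -5)) = -(-20)*(59/128 + (-8 + 2*(-4))) = -(-20)*(59/128 + (-8 - 8)) = -(-20)*(59/128 - 16) = -(-20)*(-1989)/128 = -1*9945/32 = -9945/32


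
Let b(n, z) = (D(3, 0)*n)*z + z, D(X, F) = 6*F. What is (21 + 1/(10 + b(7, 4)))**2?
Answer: 87025/196 ≈ 444.00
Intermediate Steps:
b(n, z) = z (b(n, z) = ((6*0)*n)*z + z = (0*n)*z + z = 0*z + z = 0 + z = z)
(21 + 1/(10 + b(7, 4)))**2 = (21 + 1/(10 + 4))**2 = (21 + 1/14)**2 = (295/14)**2 = 87025/196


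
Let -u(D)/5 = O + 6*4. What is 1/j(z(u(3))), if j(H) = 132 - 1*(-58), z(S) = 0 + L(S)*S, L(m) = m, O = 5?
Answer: 1/190 ≈ 0.0052632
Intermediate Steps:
u(D) = -145 (u(D) = -5*(5 + 6*4) = -5*(5 + 24) = -5*29 = -145)
z(S) = S² (z(S) = 0 + S*S = 0 + S² = S²)
j(H) = 190 (j(H) = 132 + 58 = 190)
1/j(z(u(3))) = 1/190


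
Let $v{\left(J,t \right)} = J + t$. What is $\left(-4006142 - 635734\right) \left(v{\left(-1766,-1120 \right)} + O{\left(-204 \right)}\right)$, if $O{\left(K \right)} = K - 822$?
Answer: $18159018912$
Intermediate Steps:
$O{\left(K \right)} = -822 + K$
$\left(-4006142 - 635734\right) \left(v{\left(-1766,-1120 \right)} + O{\left(-204 \right)}\right) = \left(-4006142 - 635734\right) \left(\left(-1766 - 1120\right) - 1026\right) = \left(-4006142 + \left(-1441139 + 805405\right)\right) \left(-2886 - 1026\right) = \left(-4006142 - 635734\right) \left(-3912\right) = \left(-4641876\right) \left(-3912\right) = 18159018912$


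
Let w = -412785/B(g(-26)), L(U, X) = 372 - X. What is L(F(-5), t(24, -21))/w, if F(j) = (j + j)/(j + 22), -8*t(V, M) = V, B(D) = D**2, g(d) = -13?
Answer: -4225/27519 ≈ -0.15353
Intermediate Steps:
t(V, M) = -V/8
F(j) = 2*j/(22 + j) (F(j) = (2*j)/(22 + j) = 2*j/(22 + j))
w = -412785/169 (w = -412785/((-13)**2) = -412785/169 ≈ -2442.5)
L(F(-5), t(24, -21))/w = (372 - (-1)*24/8)/(-412785/169) = (372 - 1*(-3))*(-169/412785) = (372 + 3)*(-169/412785) = 375*(-169/412785) = -4225/27519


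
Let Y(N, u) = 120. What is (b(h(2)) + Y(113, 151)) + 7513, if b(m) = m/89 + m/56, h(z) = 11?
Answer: 38044467/4984 ≈ 7633.3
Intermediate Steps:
b(m) = 145*m/4984 (b(m) = m*(1/89) + m*(1/56) = m/89 + m/56 = 145*m/4984)
(b(h(2)) + Y(113, 151)) + 7513 = ((145/4984)*11 + 120) + 7513 = (1595/4984 + 120) + 7513 = 599675/4984 + 7513 = 38044467/4984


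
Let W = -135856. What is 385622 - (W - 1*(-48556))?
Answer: 472922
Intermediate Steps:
385622 - (W - 1*(-48556)) = 385622 - (-135856 - 1*(-48556)) = 385622 - (-135856 + 48556) = 385622 - 1*(-87300) = 385622 + 87300 = 472922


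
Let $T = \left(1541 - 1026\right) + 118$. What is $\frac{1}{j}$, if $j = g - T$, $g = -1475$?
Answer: $- \frac{1}{2108} \approx -0.00047438$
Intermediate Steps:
$T = 633$ ($T = 515 + 118 = 633$)
$j = -2108$ ($j = -1475 - 633 = -2108$)
$\frac{1}{j} = \frac{1}{-2108} = - \frac{1}{2108}$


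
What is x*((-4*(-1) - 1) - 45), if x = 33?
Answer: -1386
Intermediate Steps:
x*((-4*(-1) - 1) - 45) = 33*((-4*(-1) - 1) - 45) = 33*((4 - 1) - 45) = 33*(3 - 45) = 33*(-42) = -1386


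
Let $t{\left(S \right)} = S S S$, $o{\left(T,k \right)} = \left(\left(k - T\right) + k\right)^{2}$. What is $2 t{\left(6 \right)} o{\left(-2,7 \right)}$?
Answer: $110592$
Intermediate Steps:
$o{\left(T,k \right)} = \left(- T + 2 k\right)^{2}$
$t{\left(S \right)} = S^{3}$ ($t{\left(S \right)} = S^{2} S = S^{3}$)
$2 t{\left(6 \right)} o{\left(-2,7 \right)} = 2 \cdot 6^{3} \left(-2 - 14\right)^{2} = 2 \cdot 216 \left(-2 - 14\right)^{2} = 432 \left(-16\right)^{2} = 432 \cdot 256 = 110592$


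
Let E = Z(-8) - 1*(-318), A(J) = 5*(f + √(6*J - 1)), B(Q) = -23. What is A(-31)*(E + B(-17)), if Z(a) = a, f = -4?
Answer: -5740 + 1435*I*√187 ≈ -5740.0 + 19623.0*I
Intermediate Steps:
A(J) = -20 + 5*√(-1 + 6*J) (A(J) = 5*(-4 + √(6*J - 1)) = 5*(-4 + √(-1 + 6*J)) = -20 + 5*√(-1 + 6*J))
E = 310 (E = -8 - 1*(-318) = -8 + 318 = 310)
A(-31)*(E + B(-17)) = (-20 + 5*√(-1 + 6*(-31)))*(310 - 23) = (-20 + 5*√(-1 - 186))*287 = (-20 + 5*√(-187))*287 = (-20 + 5*(I*√187))*287 = (-20 + 5*I*√187)*287 = -5740 + 1435*I*√187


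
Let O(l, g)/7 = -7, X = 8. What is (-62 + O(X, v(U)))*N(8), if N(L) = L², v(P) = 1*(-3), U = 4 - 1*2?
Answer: -7104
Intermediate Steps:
U = 2 (U = 4 - 2 = 2)
v(P) = -3
O(l, g) = -49 (O(l, g) = 7*(-7) = -49)
(-62 + O(X, v(U)))*N(8) = (-62 - 49)*8² = -111*64 = -7104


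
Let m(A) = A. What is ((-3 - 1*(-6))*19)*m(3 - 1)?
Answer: 114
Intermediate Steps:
((-3 - 1*(-6))*19)*m(3 - 1) = ((-3 - 1*(-6))*19)*(3 - 1) = ((-3 + 6)*19)*2 = (3*19)*2 = 57*2 = 114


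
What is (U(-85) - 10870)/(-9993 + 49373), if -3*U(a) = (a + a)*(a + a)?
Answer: -6151/11814 ≈ -0.52065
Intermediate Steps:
U(a) = -4*a²/3 (U(a) = -(a + a)*(a + a)/3 = -2*a*2*a/3 = -4*a²/3)
(U(-85) - 10870)/(-9993 + 49373) = (-4/3*(-85)² - 10870)/(-9993 + 49373) = (-4/3*7225 - 10870)/39380 = (-28900/3 - 10870)*(1/39380) = -61510/3*1/39380 = -6151/11814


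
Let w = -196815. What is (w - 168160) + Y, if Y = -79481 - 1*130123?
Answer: -574579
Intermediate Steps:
Y = -209604 (Y = -79481 - 130123 = -209604)
(w - 168160) + Y = (-196815 - 168160) - 209604 = -364975 - 209604 = -574579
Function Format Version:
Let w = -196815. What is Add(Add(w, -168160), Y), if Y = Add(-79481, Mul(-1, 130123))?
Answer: -574579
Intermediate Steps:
Y = -209604 (Y = Add(-79481, -130123) = -209604)
Add(Add(w, -168160), Y) = Add(Add(-196815, -168160), -209604) = Add(-364975, -209604) = -574579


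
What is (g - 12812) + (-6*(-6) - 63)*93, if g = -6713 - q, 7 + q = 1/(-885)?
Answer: -19495664/885 ≈ -22029.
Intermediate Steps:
q = -6196/885 (q = -7 + 1/(-885) = -7 - 1/885 = -6196/885 ≈ -7.0011)
g = -5934809/885 (g = -6713 - 1*(-6196/885) = -6713 + 6196/885 = -5934809/885 ≈ -6706.0)
(g - 12812) + (-6*(-6) - 63)*93 = (-5934809/885 - 12812) + (-6*(-6) - 63)*93 = -17273429/885 + (36 - 63)*93 = -17273429/885 - 27*93 = -17273429/885 - 2511 = -19495664/885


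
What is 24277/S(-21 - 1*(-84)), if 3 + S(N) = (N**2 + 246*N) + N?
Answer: 24277/19527 ≈ 1.2433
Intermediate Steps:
S(N) = -3 + N**2 + 247*N (S(N) = -3 + ((N**2 + 246*N) + N) = -3 + (N**2 + 247*N) = -3 + N**2 + 247*N)
24277/S(-21 - 1*(-84)) = 24277/(-3 + (-21 - 1*(-84))**2 + 247*(-21 - 1*(-84))) = 24277/(-3 + (-21 + 84)**2 + 247*(-21 + 84)) = 24277/(-3 + 63**2 + 247*63) = 24277/(-3 + 3969 + 15561) = 24277/19527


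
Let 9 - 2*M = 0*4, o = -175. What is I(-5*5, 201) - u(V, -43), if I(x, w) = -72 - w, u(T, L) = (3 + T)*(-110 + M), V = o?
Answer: -18419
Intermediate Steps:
M = 9/2 (M = 9/2 - 0*4 = 9/2 - 1/2*0 = 9/2 + 0 = 9/2 ≈ 4.5000)
V = -175
u(T, L) = -633/2 - 211*T/2 (u(T, L) = (3 + T)*(-110 + 9/2) = (3 + T)*(-211/2) = -633/2 - 211*T/2)
I(-5*5, 201) - u(V, -43) = (-72 - 1*201) - (-633/2 - 211/2*(-175)) = (-72 - 201) - (-633/2 + 36925/2) = -273 - 1*18146 = -273 - 18146 = -18419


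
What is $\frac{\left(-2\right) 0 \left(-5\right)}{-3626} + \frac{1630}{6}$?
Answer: $\frac{815}{3} \approx 271.67$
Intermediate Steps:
$\frac{\left(-2\right) 0 \left(-5\right)}{-3626} + \frac{1630}{6} = 0 \left(-5\right) \left(- \frac{1}{3626}\right) + 1630 \cdot \frac{1}{6} = 0 \left(- \frac{1}{3626}\right) + \frac{815}{3} = 0 + \frac{815}{3} = \frac{815}{3}$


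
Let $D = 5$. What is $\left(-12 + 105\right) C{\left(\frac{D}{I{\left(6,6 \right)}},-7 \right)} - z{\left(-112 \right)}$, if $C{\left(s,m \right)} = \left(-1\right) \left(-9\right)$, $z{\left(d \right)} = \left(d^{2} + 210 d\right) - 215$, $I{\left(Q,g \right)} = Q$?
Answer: $12028$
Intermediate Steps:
$z{\left(d \right)} = -215 + d^{2} + 210 d$
$C{\left(s,m \right)} = 9$
$\left(-12 + 105\right) C{\left(\frac{D}{I{\left(6,6 \right)}},-7 \right)} - z{\left(-112 \right)} = \left(-12 + 105\right) 9 - \left(-215 + \left(-112\right)^{2} + 210 \left(-112\right)\right) = 93 \cdot 9 - \left(-215 + 12544 - 23520\right) = 837 - -11191 = 837 + 11191 = 12028$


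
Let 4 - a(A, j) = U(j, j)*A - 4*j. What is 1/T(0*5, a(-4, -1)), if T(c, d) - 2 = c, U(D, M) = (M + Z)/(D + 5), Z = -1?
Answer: ½ ≈ 0.50000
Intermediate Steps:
U(D, M) = (-1 + M)/(5 + D) (U(D, M) = (M - 1)/(D + 5) = (-1 + M)/(5 + D))
a(A, j) = 4 + 4*j - A*(-1 + j)/(5 + j) (a(A, j) = 4 - (((-1 + j)/(5 + j))*A - 4*j) = 4 - (A*(-1 + j)/(5 + j) - 4*j) = 4 - (-4*j + A*(-1 + j)/(5 + j)) = 4 + (4*j - A*(-1 + j)/(5 + j)) = 4 + 4*j - A*(-1 + j)/(5 + j))
T(c, d) = 2 + c
1/T(0*5, a(-4, -1)) = 1/(2 + 0*5) = 1/(2 + 0) = 1/2 = ½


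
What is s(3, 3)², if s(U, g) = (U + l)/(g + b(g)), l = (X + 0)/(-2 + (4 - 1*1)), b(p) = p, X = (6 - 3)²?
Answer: 4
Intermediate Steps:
X = 9 (X = 3² = 9)
l = 9 (l = (9 + 0)/(-2 + (4 - 1*1)) = 9/(-2 + (4 - 1)) = 9/(-2 + 3) = 9/1 = 9*1 = 9)
s(U, g) = (9 + U)/(2*g) (s(U, g) = (U + 9)/(g + g) = (9 + U)/((2*g)) = (9 + U)*(1/(2*g)) = (9 + U)/(2*g))
s(3, 3)² = ((½)*(9 + 3)/3)² = ((½)*(⅓)*12)² = 2² = 4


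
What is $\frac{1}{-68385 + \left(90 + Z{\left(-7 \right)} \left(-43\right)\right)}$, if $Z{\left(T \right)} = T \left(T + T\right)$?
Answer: $- \frac{1}{72509} \approx -1.3791 \cdot 10^{-5}$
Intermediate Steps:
$Z{\left(T \right)} = 2 T^{2}$ ($Z{\left(T \right)} = T 2 T = 2 T^{2}$)
$\frac{1}{-68385 + \left(90 + Z{\left(-7 \right)} \left(-43\right)\right)} = \frac{1}{-68385 + \left(90 + 2 \left(-7\right)^{2} \left(-43\right)\right)} = \frac{1}{-68385 + \left(90 + 2 \cdot 49 \left(-43\right)\right)} = \frac{1}{-68385 + \left(90 + 98 \left(-43\right)\right)} = \frac{1}{-68385 + \left(90 - 4214\right)} = \frac{1}{-68385 - 4124} = \frac{1}{-72509} = - \frac{1}{72509}$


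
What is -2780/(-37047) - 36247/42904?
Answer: -1223569489/1589464488 ≈ -0.76980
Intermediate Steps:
-2780/(-37047) - 36247/42904 = -2780*(-1/37047) - 36247*1/42904 = 2780/37047 - 36247/42904 = -1223569489/1589464488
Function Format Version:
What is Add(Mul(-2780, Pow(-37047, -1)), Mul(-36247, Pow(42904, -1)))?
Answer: Rational(-1223569489, 1589464488) ≈ -0.76980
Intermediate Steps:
Add(Mul(-2780, Pow(-37047, -1)), Mul(-36247, Pow(42904, -1))) = Add(Mul(-2780, Rational(-1, 37047)), Mul(-36247, Rational(1, 42904))) = Add(Rational(2780, 37047), Rational(-36247, 42904)) = Rational(-1223569489, 1589464488)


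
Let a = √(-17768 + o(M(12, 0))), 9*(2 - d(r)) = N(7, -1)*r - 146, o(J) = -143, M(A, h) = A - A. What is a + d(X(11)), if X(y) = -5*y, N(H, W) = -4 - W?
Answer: -⅑ + I*√17911 ≈ -0.11111 + 133.83*I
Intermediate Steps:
M(A, h) = 0
d(r) = 164/9 + r/3 (d(r) = 2 - ((-4 - 1*(-1))*r - 146)/9 = 2 - ((-4 + 1)*r - 146)/9 = 2 - (-3*r - 146)/9 = 2 - (-146 - 3*r)/9 = 2 + (146/9 + r/3) = 164/9 + r/3)
a = I*√17911 (a = √(-17768 - 143) = √(-17911) = I*√17911 ≈ 133.83*I)
a + d(X(11)) = I*√17911 + (164/9 + (-5*11)/3) = I*√17911 + (164/9 + (⅓)*(-55)) = I*√17911 + (164/9 - 55/3) = I*√17911 - ⅑ = -⅑ + I*√17911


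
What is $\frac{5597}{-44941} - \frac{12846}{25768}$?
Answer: $- \frac{360767791}{579019844} \approx -0.62307$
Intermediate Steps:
$\frac{5597}{-44941} - \frac{12846}{25768} = 5597 \left(- \frac{1}{44941}\right) - \frac{6423}{12884} = - \frac{5597}{44941} - \frac{6423}{12884} = - \frac{360767791}{579019844}$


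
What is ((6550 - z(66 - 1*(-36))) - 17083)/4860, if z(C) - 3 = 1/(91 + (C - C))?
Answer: -958777/442260 ≈ -2.1679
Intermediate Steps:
z(C) = 274/91 (z(C) = 3 + 1/(91 + (C - C)) = 3 + 1/(91 + 0) = 3 + 1/91 = 274/91)
((6550 - z(66 - 1*(-36))) - 17083)/4860 = ((6550 - 1*274/91) - 17083)/4860 = ((6550 - 274/91) - 17083)*(1/4860) = (595776/91 - 17083)*(1/4860) = -958777/91*1/4860 = -958777/442260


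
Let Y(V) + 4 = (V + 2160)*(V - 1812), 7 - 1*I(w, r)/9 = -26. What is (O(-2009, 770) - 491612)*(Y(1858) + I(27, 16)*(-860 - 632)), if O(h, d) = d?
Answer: 126784488600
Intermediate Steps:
I(w, r) = 297 (I(w, r) = 63 - 9*(-26) = 63 + 234 = 297)
Y(V) = -4 + (-1812 + V)*(2160 + V) (Y(V) = -4 + (V + 2160)*(V - 1812) = -4 + (2160 + V)*(-1812 + V) = -4 + (-1812 + V)*(2160 + V))
(O(-2009, 770) - 491612)*(Y(1858) + I(27, 16)*(-860 - 632)) = (770 - 491612)*((-3913924 + 1858² + 348*1858) + 297*(-860 - 632)) = -490842*((-3913924 + 3452164 + 646584) + 297*(-1492)) = -490842*(184824 - 443124) = -490842*(-258300) = 126784488600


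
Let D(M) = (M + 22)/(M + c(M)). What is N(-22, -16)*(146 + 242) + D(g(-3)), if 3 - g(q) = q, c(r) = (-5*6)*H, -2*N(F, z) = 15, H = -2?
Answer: -96016/33 ≈ -2909.6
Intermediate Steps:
N(F, z) = -15/2 (N(F, z) = -½*15 = -15/2)
c(r) = 60 (c(r) = -5*6*(-2) = -30*(-2) = 60)
g(q) = 3 - q
D(M) = (22 + M)/(60 + M) (D(M) = (M + 22)/(M + 60) = (22 + M)/(60 + M))
N(-22, -16)*(146 + 242) + D(g(-3)) = -15*(146 + 242)/2 + (22 + (3 - 1*(-3)))/(60 + (3 - 1*(-3))) = -15/2*388 + (22 + (3 + 3))/(60 + (3 + 3)) = -2910 + (22 + 6)/(60 + 6) = -2910 + 28/66 = -2910 + (1/66)*28 = -2910 + 14/33 = -96016/33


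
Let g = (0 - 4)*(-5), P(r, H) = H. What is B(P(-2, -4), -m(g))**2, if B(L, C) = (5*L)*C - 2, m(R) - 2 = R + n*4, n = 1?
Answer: 268324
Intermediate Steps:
g = 20 (g = -4*(-5) = 20)
m(R) = 6 + R (m(R) = 2 + (R + 1*4) = 2 + (R + 4) = 2 + (4 + R) = 6 + R)
B(L, C) = -2 + 5*C*L (B(L, C) = 5*C*L - 2 = -2 + 5*C*L)
B(P(-2, -4), -m(g))**2 = (-2 + 5*(-(6 + 20))*(-4))**2 = (-2 + 5*(-1*26)*(-4))**2 = (-2 + 5*(-26)*(-4))**2 = (-2 + 520)**2 = 518**2 = 268324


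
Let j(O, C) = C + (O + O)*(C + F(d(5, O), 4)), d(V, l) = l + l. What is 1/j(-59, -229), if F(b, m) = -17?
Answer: 1/28799 ≈ 3.4723e-5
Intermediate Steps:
d(V, l) = 2*l
j(O, C) = C + 2*O*(-17 + C) (j(O, C) = C + (O + O)*(C - 17) = C + (2*O)*(-17 + C) = C + 2*O*(-17 + C))
1/j(-59, -229) = 1/(-229 - 34*(-59) + 2*(-229)*(-59)) = 1/(-229 + 2006 + 27022) = 1/28799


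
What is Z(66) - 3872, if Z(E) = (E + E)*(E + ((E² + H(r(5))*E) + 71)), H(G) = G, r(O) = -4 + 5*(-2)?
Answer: 467236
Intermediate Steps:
r(O) = -14 (r(O) = -4 - 10 = -14)
Z(E) = 2*E*(71 + E² - 13*E) (Z(E) = (E + E)*(E + ((E² - 14*E) + 71)) = (2*E)*(E + (71 + E² - 14*E)) = (2*E)*(71 + E² - 13*E) = 2*E*(71 + E² - 13*E))
Z(66) - 3872 = 2*66*(71 + 66² - 13*66) - 3872 = 2*66*(71 + 4356 - 858) - 3872 = 2*66*3569 - 3872 = 471108 - 3872 = 467236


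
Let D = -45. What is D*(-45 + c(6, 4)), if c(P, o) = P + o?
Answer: 1575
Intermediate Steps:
D*(-45 + c(6, 4)) = -45*(-45 + (6 + 4)) = -45*(-45 + 10) = -45*(-35) = 1575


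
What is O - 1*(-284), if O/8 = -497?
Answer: -3692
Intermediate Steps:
O = -3976 (O = 8*(-497) = -3976)
O - 1*(-284) = -3976 - 1*(-284) = -3976 + 284 = -3692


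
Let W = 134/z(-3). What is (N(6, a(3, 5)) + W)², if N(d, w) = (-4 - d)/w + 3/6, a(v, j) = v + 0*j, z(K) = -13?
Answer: 1050625/6084 ≈ 172.69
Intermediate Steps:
a(v, j) = v (a(v, j) = v + 0 = v)
W = -134/13 (W = 134/(-13) = 134*(-1/13) = -134/13 ≈ -10.308)
N(d, w) = ½ + (-4 - d)/w (N(d, w) = (-4 - d)/w + 3*(⅙) = (-4 - d)/w + ½ = ½ + (-4 - d)/w)
(N(6, a(3, 5)) + W)² = ((-4 + (½)*3 - 1*6)/3 - 134/13)² = ((-4 + 3/2 - 6)/3 - 134/13)² = ((⅓)*(-17/2) - 134/13)² = (-17/6 - 134/13)² = (-1025/78)² = 1050625/6084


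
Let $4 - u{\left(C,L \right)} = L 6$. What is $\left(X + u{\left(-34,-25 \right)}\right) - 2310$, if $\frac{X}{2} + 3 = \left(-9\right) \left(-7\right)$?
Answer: $-2036$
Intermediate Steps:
$X = 120$ ($X = -6 + 2 \left(\left(-9\right) \left(-7\right)\right) = -6 + 2 \cdot 63 = -6 + 126 = 120$)
$u{\left(C,L \right)} = 4 - 6 L$ ($u{\left(C,L \right)} = 4 - L 6 = 4 - 6 L$)
$\left(X + u{\left(-34,-25 \right)}\right) - 2310 = \left(120 + \left(4 - -150\right)\right) - 2310 = \left(120 + \left(4 + 150\right)\right) - 2310 = \left(120 + 154\right) - 2310 = 274 - 2310 = -2036$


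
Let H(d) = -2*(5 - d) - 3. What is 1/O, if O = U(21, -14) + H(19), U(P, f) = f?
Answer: 1/11 ≈ 0.090909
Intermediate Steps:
H(d) = -13 + 2*d (H(d) = (-10 + 2*d) - 3 = -13 + 2*d)
O = 11 (O = -14 + (-13 + 2*19) = -14 + (-13 + 38) = -14 + 25 = 11)
1/O = 1/11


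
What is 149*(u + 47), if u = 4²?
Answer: 9387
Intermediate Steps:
u = 16
149*(u + 47) = 149*(16 + 47) = 149*63 = 9387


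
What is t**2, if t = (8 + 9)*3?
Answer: 2601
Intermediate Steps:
t = 51 (t = 17*3 = 51)
t**2 = 51**2 = 2601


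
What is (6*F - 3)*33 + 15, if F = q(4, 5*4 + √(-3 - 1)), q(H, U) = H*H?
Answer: 3084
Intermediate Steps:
q(H, U) = H²
F = 16 (F = 4² = 16)
(6*F - 3)*33 + 15 = (6*16 - 3)*33 + 15 = (96 - 3)*33 + 15 = 93*33 + 15 = 3069 + 15 = 3084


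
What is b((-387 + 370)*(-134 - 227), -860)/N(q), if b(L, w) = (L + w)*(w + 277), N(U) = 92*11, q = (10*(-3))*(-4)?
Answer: -279681/92 ≈ -3040.0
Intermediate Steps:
q = 120 (q = -30*(-4) = 120)
N(U) = 1012
b(L, w) = (277 + w)*(L + w) (b(L, w) = (L + w)*(277 + w) = (277 + w)*(L + w))
b((-387 + 370)*(-134 - 227), -860)/N(q) = ((-860)² + 277*((-387 + 370)*(-134 - 227)) + 277*(-860) + ((-387 + 370)*(-134 - 227))*(-860))/1012 = (739600 + 277*(-17*(-361)) - 238220 - 17*(-361)*(-860))*(1/1012) = (739600 + 277*6137 - 238220 + 6137*(-860))*(1/1012) = (739600 + 1699949 - 238220 - 5277820)*(1/1012) = -3076491*1/1012 = -279681/92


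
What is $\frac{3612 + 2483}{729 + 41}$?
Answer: $\frac{1219}{154} \approx 7.9156$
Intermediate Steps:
$\frac{3612 + 2483}{729 + 41} = \frac{6095}{770} = 6095 \cdot \frac{1}{770} = \frac{1219}{154}$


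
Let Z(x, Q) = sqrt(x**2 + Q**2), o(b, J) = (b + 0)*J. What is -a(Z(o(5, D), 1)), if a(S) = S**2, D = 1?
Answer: -26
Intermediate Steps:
o(b, J) = J*b (o(b, J) = b*J = J*b)
Z(x, Q) = sqrt(Q**2 + x**2)
-a(Z(o(5, D), 1)) = -(sqrt(1**2 + (1*5)**2))**2 = -(sqrt(1 + 5**2))**2 = -(sqrt(1 + 25))**2 = -(sqrt(26))**2 = -1*26 = -26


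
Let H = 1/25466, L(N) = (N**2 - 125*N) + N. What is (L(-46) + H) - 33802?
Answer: -661657611/25466 ≈ -25982.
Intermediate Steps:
L(N) = N**2 - 124*N
H = 1/25466 ≈ 3.9268e-5
(L(-46) + H) - 33802 = (-46*(-124 - 46) + 1/25466) - 33802 = (-46*(-170) + 1/25466) - 33802 = (7820 + 1/25466) - 33802 = 199144121/25466 - 33802 = -661657611/25466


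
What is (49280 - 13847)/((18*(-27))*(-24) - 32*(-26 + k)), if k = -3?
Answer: 35433/12592 ≈ 2.8139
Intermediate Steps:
(49280 - 13847)/((18*(-27))*(-24) - 32*(-26 + k)) = (49280 - 13847)/((18*(-27))*(-24) - 32*(-26 - 3)) = 35433/(-486*(-24) - 32*(-29)) = 35433/(11664 + 928) = 35433/12592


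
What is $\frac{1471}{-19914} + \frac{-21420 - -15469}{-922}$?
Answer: $\frac{29287988}{4590177} \approx 6.3806$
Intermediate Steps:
$\frac{1471}{-19914} + \frac{-21420 - -15469}{-922} = 1471 \left(- \frac{1}{19914}\right) + \left(-21420 + 15469\right) \left(- \frac{1}{922}\right) = - \frac{1471}{19914} - - \frac{5951}{922} = - \frac{1471}{19914} + \frac{5951}{922} = \frac{29287988}{4590177}$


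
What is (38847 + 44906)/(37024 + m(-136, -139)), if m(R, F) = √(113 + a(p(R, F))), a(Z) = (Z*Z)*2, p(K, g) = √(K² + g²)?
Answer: 3100871072/1370700829 - 83753*√75747/1370700829 ≈ 2.2454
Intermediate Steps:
a(Z) = 2*Z² (a(Z) = Z²*2 = 2*Z²)
m(R, F) = √(113 + 2*F² + 2*R²) (m(R, F) = √(113 + 2*(√(R² + F²))²) = √(113 + 2*(√(F² + R²))²) = √(113 + 2*(F² + R²)) = √(113 + (2*F² + 2*R²)) = √(113 + 2*F² + 2*R²))
(38847 + 44906)/(37024 + m(-136, -139)) = (38847 + 44906)/(37024 + √(113 + 2*(-139)² + 2*(-136)²)) = 83753/(37024 + √(113 + 2*19321 + 2*18496)) = 83753/(37024 + √(113 + 38642 + 36992)) = 83753/(37024 + √75747)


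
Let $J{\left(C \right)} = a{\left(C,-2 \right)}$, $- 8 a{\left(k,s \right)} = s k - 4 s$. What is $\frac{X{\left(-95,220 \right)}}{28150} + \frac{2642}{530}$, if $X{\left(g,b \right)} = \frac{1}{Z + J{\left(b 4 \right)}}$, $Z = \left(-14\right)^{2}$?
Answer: $\frac{3086450503}{619159250} \approx 4.9849$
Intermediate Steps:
$Z = 196$
$a{\left(k,s \right)} = \frac{s}{2} - \frac{k s}{8}$ ($a{\left(k,s \right)} = - \frac{s k - 4 s}{8} = - \frac{k s - 4 s}{8} = - \frac{- 4 s + k s}{8} = \frac{s}{2} - \frac{k s}{8}$)
$J{\left(C \right)} = -1 + \frac{C}{4}$ ($J{\left(C \right)} = \frac{1}{8} \left(-2\right) \left(4 - C\right) = -1 + \frac{C}{4}$)
$X{\left(g,b \right)} = \frac{1}{195 + b}$ ($X{\left(g,b \right)} = \frac{1}{196 + \left(-1 + \frac{b 4}{4}\right)} = \frac{1}{196 + \left(-1 + \frac{4 b}{4}\right)} = \frac{1}{196 + \left(-1 + b\right)} = \frac{1}{195 + b}$)
$\frac{X{\left(-95,220 \right)}}{28150} + \frac{2642}{530} = \frac{1}{\left(195 + 220\right) 28150} + \frac{2642}{530} = \frac{1}{415} \cdot \frac{1}{28150} + 2642 \cdot \frac{1}{530} = \frac{1}{415} \cdot \frac{1}{28150} + \frac{1321}{265} = \frac{1}{11682250} + \frac{1321}{265} = \frac{3086450503}{619159250}$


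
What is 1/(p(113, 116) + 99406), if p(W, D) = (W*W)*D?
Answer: 1/1580610 ≈ 6.3267e-7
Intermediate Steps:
p(W, D) = D*W**2 (p(W, D) = W**2*D = D*W**2)
1/(p(113, 116) + 99406) = 1/(116*113**2 + 99406) = 1/(116*12769 + 99406) = 1/(1481204 + 99406) = 1/1580610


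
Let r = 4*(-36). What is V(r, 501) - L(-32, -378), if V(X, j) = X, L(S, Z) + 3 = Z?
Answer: 237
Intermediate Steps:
r = -144
L(S, Z) = -3 + Z
V(r, 501) - L(-32, -378) = -144 - (-3 - 378) = -144 - 1*(-381) = -144 + 381 = 237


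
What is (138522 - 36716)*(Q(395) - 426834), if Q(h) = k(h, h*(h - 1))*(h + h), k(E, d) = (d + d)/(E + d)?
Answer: -43293815948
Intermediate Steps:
k(E, d) = 2*d/(E + d) (k(E, d) = (2*d)/(E + d) = 2*d/(E + d))
Q(h) = 4*h²*(-1 + h)/(h + h*(-1 + h)) (Q(h) = (2*(h*(h - 1))/(h + h*(h - 1)))*(h + h) = (2*(h*(-1 + h))/(h + h*(-1 + h)))*(2*h) = (2*h*(-1 + h)/(h + h*(-1 + h)))*(2*h) = 4*h²*(-1 + h)/(h + h*(-1 + h)))
(138522 - 36716)*(Q(395) - 426834) = (138522 - 36716)*((-4 + 4*395) - 426834) = 101806*((-4 + 1580) - 426834) = 101806*(1576 - 426834) = 101806*(-425258) = -43293815948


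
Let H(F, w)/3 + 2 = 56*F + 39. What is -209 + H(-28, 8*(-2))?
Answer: -4802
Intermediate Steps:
H(F, w) = 111 + 168*F (H(F, w) = -6 + 3*(56*F + 39) = -6 + 3*(39 + 56*F) = -6 + (117 + 168*F) = 111 + 168*F)
-209 + H(-28, 8*(-2)) = -209 + (111 + 168*(-28)) = -209 + (111 - 4704) = -209 - 4593 = -4802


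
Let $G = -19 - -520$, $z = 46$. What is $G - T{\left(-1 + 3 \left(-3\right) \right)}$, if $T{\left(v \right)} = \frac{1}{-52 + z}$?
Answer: $\frac{3007}{6} \approx 501.17$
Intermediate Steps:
$T{\left(v \right)} = - \frac{1}{6}$ ($T{\left(v \right)} = \frac{1}{-52 + 46} = \frac{1}{-6} = - \frac{1}{6}$)
$G = 501$ ($G = -19 + 520 = 501$)
$G - T{\left(-1 + 3 \left(-3\right) \right)} = 501 - - \frac{1}{6} = 501 + \frac{1}{6} = \frac{3007}{6}$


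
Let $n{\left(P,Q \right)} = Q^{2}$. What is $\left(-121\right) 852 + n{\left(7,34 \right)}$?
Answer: $-101936$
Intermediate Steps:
$\left(-121\right) 852 + n{\left(7,34 \right)} = \left(-121\right) 852 + 34^{2} = -103092 + 1156 = -101936$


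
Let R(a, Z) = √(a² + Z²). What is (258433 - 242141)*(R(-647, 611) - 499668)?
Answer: -8140591056 + 16292*√791930 ≈ -8.1261e+9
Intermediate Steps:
R(a, Z) = √(Z² + a²)
(258433 - 242141)*(R(-647, 611) - 499668) = (258433 - 242141)*(√(611² + (-647)²) - 499668) = 16292*(√(373321 + 418609) - 499668) = 16292*(√791930 - 499668) = 16292*(-499668 + √791930) = -8140591056 + 16292*√791930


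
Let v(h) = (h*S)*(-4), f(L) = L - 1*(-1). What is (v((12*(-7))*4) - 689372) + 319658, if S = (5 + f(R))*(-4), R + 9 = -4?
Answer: -332082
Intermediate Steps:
R = -13 (R = -9 - 4 = -13)
f(L) = 1 + L (f(L) = L + 1 = 1 + L)
S = 28 (S = (5 + (1 - 13))*(-4) = (5 - 12)*(-4) = -7*(-4) = 28)
v(h) = -112*h (v(h) = (h*28)*(-4) = (28*h)*(-4) = -112*h)
(v((12*(-7))*4) - 689372) + 319658 = (-112*12*(-7)*4 - 689372) + 319658 = (-(-9408)*4 - 689372) + 319658 = (-112*(-336) - 689372) + 319658 = (37632 - 689372) + 319658 = -651740 + 319658 = -332082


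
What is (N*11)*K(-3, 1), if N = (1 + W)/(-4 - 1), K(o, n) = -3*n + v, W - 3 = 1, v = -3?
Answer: 66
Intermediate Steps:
W = 4 (W = 3 + 1 = 4)
K(o, n) = -3 - 3*n (K(o, n) = -3*n - 3 = -3 - 3*n)
N = -1 (N = (1 + 4)/(-4 - 1) = 5/(-5) = 5*(-1/5) = -1)
(N*11)*K(-3, 1) = (-1*11)*(-3 - 3*1) = -11*(-3 - 3) = -11*(-6) = 66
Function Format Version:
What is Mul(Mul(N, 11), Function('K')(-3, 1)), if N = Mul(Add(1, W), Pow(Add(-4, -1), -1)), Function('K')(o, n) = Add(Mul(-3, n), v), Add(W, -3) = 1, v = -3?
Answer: 66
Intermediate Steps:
W = 4 (W = Add(3, 1) = 4)
Function('K')(o, n) = Add(-3, Mul(-3, n)) (Function('K')(o, n) = Add(Mul(-3, n), -3) = Add(-3, Mul(-3, n)))
N = -1 (N = Mul(Add(1, 4), Pow(Add(-4, -1), -1)) = Mul(5, Pow(-5, -1)) = Mul(5, Rational(-1, 5)) = -1)
Mul(Mul(N, 11), Function('K')(-3, 1)) = Mul(Mul(-1, 11), Add(-3, Mul(-3, 1))) = Mul(-11, Add(-3, -3)) = Mul(-11, -6) = 66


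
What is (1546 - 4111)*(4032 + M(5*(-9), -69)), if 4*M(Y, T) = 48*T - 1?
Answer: -32870475/4 ≈ -8.2176e+6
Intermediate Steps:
M(Y, T) = -¼ + 12*T (M(Y, T) = (48*T - 1)/4 = (-1 + 48*T)/4 = -¼ + 12*T)
(1546 - 4111)*(4032 + M(5*(-9), -69)) = (1546 - 4111)*(4032 + (-¼ + 12*(-69))) = -2565*(4032 + (-¼ - 828)) = -2565*(4032 - 3313/4) = -2565*12815/4 = -32870475/4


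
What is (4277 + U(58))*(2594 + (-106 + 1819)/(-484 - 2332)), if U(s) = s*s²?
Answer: 1456136072499/2816 ≈ 5.1709e+8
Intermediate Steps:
U(s) = s³
(4277 + U(58))*(2594 + (-106 + 1819)/(-484 - 2332)) = (4277 + 58³)*(2594 + (-106 + 1819)/(-484 - 2332)) = (4277 + 195112)*(2594 + 1713/(-2816)) = 199389*(2594 + 1713*(-1/2816)) = 199389*(2594 - 1713/2816) = 199389*(7302991/2816) = 1456136072499/2816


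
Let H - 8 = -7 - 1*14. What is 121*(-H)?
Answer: 1573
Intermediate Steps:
H = -13 (H = 8 + (-7 - 1*14) = 8 + (-7 - 14) = 8 - 21 = -13)
121*(-H) = 121*(-1*(-13)) = 121*13 = 1573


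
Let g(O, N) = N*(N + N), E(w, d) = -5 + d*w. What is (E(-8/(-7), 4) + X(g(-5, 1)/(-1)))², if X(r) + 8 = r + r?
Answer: 7569/49 ≈ 154.47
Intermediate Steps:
g(O, N) = 2*N² (g(O, N) = N*(2*N) = 2*N²)
X(r) = -8 + 2*r (X(r) = -8 + (r + r) = -8 + 2*r)
(E(-8/(-7), 4) + X(g(-5, 1)/(-1)))² = ((-5 + 4*(-8/(-7))) + (-8 + 2*((2*1²)/(-1))))² = ((-5 + 4*(-8*(-⅐))) + (-8 + 2*((2*1)*(-1))))² = ((-5 + 4*(8/7)) + (-8 + 2*(2*(-1))))² = ((-5 + 32/7) + (-8 + 2*(-2)))² = (-3/7 + (-8 - 4))² = (-3/7 - 12)² = (-87/7)² = 7569/49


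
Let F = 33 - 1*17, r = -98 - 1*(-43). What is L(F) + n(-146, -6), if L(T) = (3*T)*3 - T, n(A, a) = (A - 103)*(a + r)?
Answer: 15317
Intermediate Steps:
r = -55 (r = -98 + 43 = -55)
n(A, a) = (-103 + A)*(-55 + a) (n(A, a) = (A - 103)*(a - 55) = (-103 + A)*(-55 + a))
F = 16 (F = 33 - 17 = 16)
L(T) = 8*T (L(T) = 9*T - T = 8*T)
L(F) + n(-146, -6) = 8*16 + (5665 - 103*(-6) - 55*(-146) - 146*(-6)) = 128 + (5665 + 618 + 8030 + 876) = 128 + 15189 = 15317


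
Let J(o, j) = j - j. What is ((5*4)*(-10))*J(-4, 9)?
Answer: 0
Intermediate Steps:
J(o, j) = 0
((5*4)*(-10))*J(-4, 9) = ((5*4)*(-10))*0 = (20*(-10))*0 = -200*0 = 0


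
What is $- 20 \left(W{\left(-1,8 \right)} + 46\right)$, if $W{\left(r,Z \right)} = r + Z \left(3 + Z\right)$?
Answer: $-2660$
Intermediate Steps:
$- 20 \left(W{\left(-1,8 \right)} + 46\right) = - 20 \left(\left(-1 + 8^{2} + 3 \cdot 8\right) + 46\right) = - 20 \left(\left(-1 + 64 + 24\right) + 46\right) = - 20 \left(87 + 46\right) = \left(-20\right) 133 = -2660$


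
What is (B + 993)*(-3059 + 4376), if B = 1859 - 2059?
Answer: 1044381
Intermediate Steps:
B = -200
(B + 993)*(-3059 + 4376) = (-200 + 993)*(-3059 + 4376) = 793*1317 = 1044381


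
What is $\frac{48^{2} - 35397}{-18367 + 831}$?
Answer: $\frac{33093}{17536} \approx 1.8871$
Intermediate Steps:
$\frac{48^{2} - 35397}{-18367 + 831} = \frac{2304 - 35397}{-17536} = \left(-33093\right) \left(- \frac{1}{17536}\right) = \frac{33093}{17536}$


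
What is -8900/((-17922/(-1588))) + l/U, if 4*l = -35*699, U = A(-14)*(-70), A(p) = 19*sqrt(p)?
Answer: -7066600/8961 - 699*I*sqrt(14)/2128 ≈ -788.59 - 1.229*I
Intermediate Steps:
U = -1330*I*sqrt(14) (U = (19*sqrt(-14))*(-70) = (19*(I*sqrt(14)))*(-70) = (19*I*sqrt(14))*(-70) = -1330*I*sqrt(14) ≈ -4976.4*I)
l = -24465/4 (l = (-35*699)/4 = (1/4)*(-24465) = -24465/4 ≈ -6116.3)
-8900/((-17922/(-1588))) + l/U = -8900/((-17922/(-1588))) - 24465*I*sqrt(14)/18620/4 = -8900/((-17922*(-1/1588))) - 699*I*sqrt(14)/2128 = -8900/8961/794 - 699*I*sqrt(14)/2128 = -8900*794/8961 - 699*I*sqrt(14)/2128 = -7066600/8961 - 699*I*sqrt(14)/2128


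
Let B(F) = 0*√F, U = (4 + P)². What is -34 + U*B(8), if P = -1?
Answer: -34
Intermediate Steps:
U = 9 (U = (4 - 1)² = 3² = 9)
B(F) = 0
-34 + U*B(8) = -34 + 9*0 = -34 + 0 = -34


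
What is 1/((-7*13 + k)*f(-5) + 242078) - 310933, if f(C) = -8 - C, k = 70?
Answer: -75289627552/242141 ≈ -3.1093e+5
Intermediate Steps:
1/((-7*13 + k)*f(-5) + 242078) - 310933 = 1/((-7*13 + 70)*(-8 - 1*(-5)) + 242078) - 310933 = 1/((-91 + 70)*(-8 + 5) + 242078) - 310933 = 1/(-21*(-3) + 242078) - 310933 = 1/(63 + 242078) - 310933 = 1/242141 - 310933 = -75289627552/242141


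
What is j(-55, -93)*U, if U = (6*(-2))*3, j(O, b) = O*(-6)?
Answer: -11880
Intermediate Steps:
j(O, b) = -6*O
U = -36 (U = -12*3 = -36)
j(-55, -93)*U = -6*(-55)*(-36) = 330*(-36) = -11880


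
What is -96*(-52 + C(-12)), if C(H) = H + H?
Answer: 7296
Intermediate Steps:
C(H) = 2*H
-96*(-52 + C(-12)) = -96*(-52 + 2*(-12)) = -96*(-52 - 24) = -96*(-76) = 7296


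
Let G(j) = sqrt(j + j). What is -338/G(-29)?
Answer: 169*I*sqrt(58)/29 ≈ 44.382*I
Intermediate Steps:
G(j) = sqrt(2)*sqrt(j) (G(j) = sqrt(2*j) = sqrt(2)*sqrt(j))
-338/G(-29) = -338*(-I*sqrt(58)/58) = -(-169)*I*sqrt(58)/29 = 169*I*sqrt(58)/29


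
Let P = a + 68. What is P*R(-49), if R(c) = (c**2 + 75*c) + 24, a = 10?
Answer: -97500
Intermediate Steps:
R(c) = 24 + c**2 + 75*c
P = 78 (P = 10 + 68 = 78)
P*R(-49) = 78*(24 + (-49)**2 + 75*(-49)) = 78*(24 + 2401 - 3675) = 78*(-1250) = -97500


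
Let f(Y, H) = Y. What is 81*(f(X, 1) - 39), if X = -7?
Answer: -3726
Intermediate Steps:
81*(f(X, 1) - 39) = 81*(-7 - 39) = 81*(-46) = -3726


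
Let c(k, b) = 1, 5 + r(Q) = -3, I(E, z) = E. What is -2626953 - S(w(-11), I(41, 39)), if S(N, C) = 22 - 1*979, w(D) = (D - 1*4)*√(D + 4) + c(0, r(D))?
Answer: -2625996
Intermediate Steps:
r(Q) = -8 (r(Q) = -5 - 3 = -8)
w(D) = 1 + √(4 + D)*(-4 + D) (w(D) = (D - 1*4)*√(D + 4) + 1 = (D - 4)*√(4 + D) + 1 = (-4 + D)*√(4 + D) + 1 = √(4 + D)*(-4 + D) + 1 = 1 + √(4 + D)*(-4 + D))
S(N, C) = -957 (S(N, C) = 22 - 979 = -957)
-2626953 - S(w(-11), I(41, 39)) = -2626953 - 1*(-957) = -2626953 + 957 = -2625996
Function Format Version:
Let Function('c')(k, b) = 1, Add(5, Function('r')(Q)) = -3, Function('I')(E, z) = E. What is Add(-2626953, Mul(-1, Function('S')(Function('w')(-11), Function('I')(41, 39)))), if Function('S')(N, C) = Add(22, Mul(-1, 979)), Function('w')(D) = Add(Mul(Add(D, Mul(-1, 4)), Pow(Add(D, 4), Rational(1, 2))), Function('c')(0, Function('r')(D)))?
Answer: -2625996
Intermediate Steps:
Function('r')(Q) = -8 (Function('r')(Q) = Add(-5, -3) = -8)
Function('w')(D) = Add(1, Mul(Pow(Add(4, D), Rational(1, 2)), Add(-4, D))) (Function('w')(D) = Add(Mul(Add(D, Mul(-1, 4)), Pow(Add(D, 4), Rational(1, 2))), 1) = Add(Mul(Add(D, -4), Pow(Add(4, D), Rational(1, 2))), 1) = Add(Mul(Add(-4, D), Pow(Add(4, D), Rational(1, 2))), 1) = Add(Mul(Pow(Add(4, D), Rational(1, 2)), Add(-4, D)), 1) = Add(1, Mul(Pow(Add(4, D), Rational(1, 2)), Add(-4, D))))
Function('S')(N, C) = -957 (Function('S')(N, C) = Add(22, -979) = -957)
Add(-2626953, Mul(-1, Function('S')(Function('w')(-11), Function('I')(41, 39)))) = Add(-2626953, Mul(-1, -957)) = Add(-2626953, 957) = -2625996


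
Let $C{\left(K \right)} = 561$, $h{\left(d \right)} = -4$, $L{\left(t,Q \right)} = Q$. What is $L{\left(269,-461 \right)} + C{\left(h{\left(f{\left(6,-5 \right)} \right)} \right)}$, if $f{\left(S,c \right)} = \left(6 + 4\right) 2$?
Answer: $100$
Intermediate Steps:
$f{\left(S,c \right)} = 20$ ($f{\left(S,c \right)} = 10 \cdot 2 = 20$)
$L{\left(269,-461 \right)} + C{\left(h{\left(f{\left(6,-5 \right)} \right)} \right)} = -461 + 561 = 100$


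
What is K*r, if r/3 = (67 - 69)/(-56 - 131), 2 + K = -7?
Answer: -54/187 ≈ -0.28877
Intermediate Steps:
K = -9 (K = -2 - 7 = -9)
r = 6/187 (r = 3*((67 - 69)/(-56 - 131)) = 3*(-2/(-187)) = 3*(-2*(-1/187)) = 3*(2/187) = 6/187 ≈ 0.032086)
K*r = -9*6/187 = -54/187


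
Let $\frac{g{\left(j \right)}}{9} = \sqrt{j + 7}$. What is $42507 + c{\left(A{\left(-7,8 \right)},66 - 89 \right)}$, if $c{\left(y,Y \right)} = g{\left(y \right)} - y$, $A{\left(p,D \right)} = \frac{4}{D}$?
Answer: $\frac{85013}{2} + \frac{9 \sqrt{30}}{2} \approx 42531.0$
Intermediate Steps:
$g{\left(j \right)} = 9 \sqrt{7 + j}$ ($g{\left(j \right)} = 9 \sqrt{j + 7} = 9 \sqrt{7 + j}$)
$c{\left(y,Y \right)} = - y + 9 \sqrt{7 + y}$ ($c{\left(y,Y \right)} = 9 \sqrt{7 + y} - y = - y + 9 \sqrt{7 + y}$)
$42507 + c{\left(A{\left(-7,8 \right)},66 - 89 \right)} = 42507 + \left(- \frac{4}{8} + 9 \sqrt{7 + \frac{4}{8}}\right) = 42507 + \left(- \frac{4}{8} + 9 \sqrt{7 + 4 \cdot \frac{1}{8}}\right) = 42507 + \left(\left(-1\right) \frac{1}{2} + 9 \sqrt{7 + \frac{1}{2}}\right) = 42507 - \left(\frac{1}{2} - 9 \sqrt{\frac{15}{2}}\right) = 42507 - \left(\frac{1}{2} - 9 \frac{\sqrt{30}}{2}\right) = 42507 - \left(\frac{1}{2} - \frac{9 \sqrt{30}}{2}\right) = \frac{85013}{2} + \frac{9 \sqrt{30}}{2}$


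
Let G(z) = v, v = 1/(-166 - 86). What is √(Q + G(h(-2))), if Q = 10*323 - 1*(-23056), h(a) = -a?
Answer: √46368497/42 ≈ 162.13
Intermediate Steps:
v = -1/252 (v = 1/(-252) = -1/252 ≈ -0.0039683)
G(z) = -1/252
Q = 26286 (Q = 3230 + 23056 = 26286)
√(Q + G(h(-2))) = √(26286 - 1/252) = √(6624071/252) = √46368497/42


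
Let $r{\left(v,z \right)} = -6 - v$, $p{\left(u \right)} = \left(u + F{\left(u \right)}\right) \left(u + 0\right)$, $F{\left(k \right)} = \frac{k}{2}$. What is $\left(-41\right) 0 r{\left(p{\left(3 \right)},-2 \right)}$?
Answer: $0$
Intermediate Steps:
$F{\left(k \right)} = \frac{k}{2}$ ($F{\left(k \right)} = k \frac{1}{2} = \frac{k}{2}$)
$p{\left(u \right)} = \frac{3 u^{2}}{2}$ ($p{\left(u \right)} = \left(u + \frac{u}{2}\right) \left(u + 0\right) = \frac{3 u}{2} u = \frac{3 u^{2}}{2}$)
$\left(-41\right) 0 r{\left(p{\left(3 \right)},-2 \right)} = \left(-41\right) 0 \left(-6 - \frac{3 \cdot 3^{2}}{2}\right) = 0 \left(-6 - \frac{3}{2} \cdot 9\right) = 0 \left(-6 - \frac{27}{2}\right) = 0 \left(- \frac{39}{2}\right) = 0$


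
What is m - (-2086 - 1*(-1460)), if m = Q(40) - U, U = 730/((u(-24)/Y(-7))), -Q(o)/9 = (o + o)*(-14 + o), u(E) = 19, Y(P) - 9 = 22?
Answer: -366416/19 ≈ -19285.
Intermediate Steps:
Y(P) = 31 (Y(P) = 9 + 22 = 31)
Q(o) = -18*o*(-14 + o) (Q(o) = -9*(o + o)*(-14 + o) = -9*2*o*(-14 + o) = -18*o*(-14 + o))
U = 22630/19 (U = 730/((19/31)) = 730/((19*(1/31))) = 730/(19/31) = 730*(31/19) = 22630/19 ≈ 1191.1)
m = -378310/19 (m = 18*40*(14 - 1*40) - 1*22630/19 = 18*40*(14 - 40) - 22630/19 = 18*40*(-26) - 22630/19 = -18720 - 22630/19 = -378310/19 ≈ -19911.)
m - (-2086 - 1*(-1460)) = -378310/19 - (-2086 - 1*(-1460)) = -378310/19 - (-2086 + 1460) = -378310/19 - 1*(-626) = -378310/19 + 626 = -366416/19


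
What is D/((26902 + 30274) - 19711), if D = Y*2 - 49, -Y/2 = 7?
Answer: -77/37465 ≈ -0.0020553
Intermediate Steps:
Y = -14 (Y = -2*7 = -14)
D = -77 (D = -14*2 - 49 = -28 - 49 = -77)
D/((26902 + 30274) - 19711) = -77/((26902 + 30274) - 19711) = -77/(57176 - 19711) = -77/37465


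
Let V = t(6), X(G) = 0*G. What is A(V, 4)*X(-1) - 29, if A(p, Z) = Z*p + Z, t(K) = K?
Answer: -29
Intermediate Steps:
X(G) = 0
V = 6
A(p, Z) = Z + Z*p
A(V, 4)*X(-1) - 29 = (4*(1 + 6))*0 - 29 = (4*7)*0 - 29 = 28*0 - 29 = 0 - 29 = -29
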